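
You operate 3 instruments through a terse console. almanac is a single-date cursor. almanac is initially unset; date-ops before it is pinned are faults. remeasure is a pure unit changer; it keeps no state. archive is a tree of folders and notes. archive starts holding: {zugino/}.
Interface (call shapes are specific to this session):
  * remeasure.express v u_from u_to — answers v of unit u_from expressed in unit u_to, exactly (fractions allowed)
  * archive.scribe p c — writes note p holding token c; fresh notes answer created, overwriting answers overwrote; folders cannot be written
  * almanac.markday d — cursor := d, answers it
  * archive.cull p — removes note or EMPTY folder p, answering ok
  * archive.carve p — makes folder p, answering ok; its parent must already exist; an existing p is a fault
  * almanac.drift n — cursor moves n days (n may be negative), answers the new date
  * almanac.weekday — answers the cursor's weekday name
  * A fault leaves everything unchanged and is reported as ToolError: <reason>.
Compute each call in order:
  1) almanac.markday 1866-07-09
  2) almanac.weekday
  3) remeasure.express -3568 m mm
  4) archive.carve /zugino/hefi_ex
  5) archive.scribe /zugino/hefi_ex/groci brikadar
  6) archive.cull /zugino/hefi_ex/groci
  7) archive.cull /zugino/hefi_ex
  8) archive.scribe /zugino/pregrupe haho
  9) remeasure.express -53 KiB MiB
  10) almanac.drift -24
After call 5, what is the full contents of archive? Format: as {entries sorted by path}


Answer: {zugino/, zugino/hefi_ex/, zugino/hefi_ex/groci=brikadar}

Derivation:
-> markday(1866-07-09)
<- 1866-07-09
-> weekday()
<- Monday
-> express(-3568, m, mm)
<- -3568000
-> carve(/zugino/hefi_ex)
<- ok
-> scribe(/zugino/hefi_ex/groci, brikadar)
<- created
-> cull(/zugino/hefi_ex/groci)
<- ok
-> cull(/zugino/hefi_ex)
<- ok
-> scribe(/zugino/pregrupe, haho)
<- created
-> express(-53, KiB, MiB)
<- -53/1024
-> drift(-24)
<- 1866-06-15


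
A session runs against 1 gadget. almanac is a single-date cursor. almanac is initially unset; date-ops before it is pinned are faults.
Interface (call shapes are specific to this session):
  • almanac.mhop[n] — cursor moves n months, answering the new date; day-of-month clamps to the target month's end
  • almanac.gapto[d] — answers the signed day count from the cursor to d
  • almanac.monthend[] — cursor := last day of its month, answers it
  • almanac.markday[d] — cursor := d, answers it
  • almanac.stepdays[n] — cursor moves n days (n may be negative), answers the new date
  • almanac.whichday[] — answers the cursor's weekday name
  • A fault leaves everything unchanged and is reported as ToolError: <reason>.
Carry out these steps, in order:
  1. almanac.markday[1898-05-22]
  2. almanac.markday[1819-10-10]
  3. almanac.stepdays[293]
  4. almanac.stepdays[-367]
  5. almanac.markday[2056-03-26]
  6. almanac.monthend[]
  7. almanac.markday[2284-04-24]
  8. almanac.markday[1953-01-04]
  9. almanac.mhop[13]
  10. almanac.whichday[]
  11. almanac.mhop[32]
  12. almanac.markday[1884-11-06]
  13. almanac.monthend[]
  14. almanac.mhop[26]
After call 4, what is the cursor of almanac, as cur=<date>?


Answer: cur=1819-07-28

Derivation:
! almanac.markday(d='1898-05-22') => 1898-05-22
! almanac.markday(d='1819-10-10') => 1819-10-10
! almanac.stepdays(n='293') => 1820-07-29
! almanac.stepdays(n='-367') => 1819-07-28
! almanac.markday(d='2056-03-26') => 2056-03-26
! almanac.monthend() => 2056-03-31
! almanac.markday(d='2284-04-24') => 2284-04-24
! almanac.markday(d='1953-01-04') => 1953-01-04
! almanac.mhop(n='13') => 1954-02-04
! almanac.whichday() => Thursday
! almanac.mhop(n='32') => 1956-10-04
! almanac.markday(d='1884-11-06') => 1884-11-06
! almanac.monthend() => 1884-11-30
! almanac.mhop(n='26') => 1887-01-30


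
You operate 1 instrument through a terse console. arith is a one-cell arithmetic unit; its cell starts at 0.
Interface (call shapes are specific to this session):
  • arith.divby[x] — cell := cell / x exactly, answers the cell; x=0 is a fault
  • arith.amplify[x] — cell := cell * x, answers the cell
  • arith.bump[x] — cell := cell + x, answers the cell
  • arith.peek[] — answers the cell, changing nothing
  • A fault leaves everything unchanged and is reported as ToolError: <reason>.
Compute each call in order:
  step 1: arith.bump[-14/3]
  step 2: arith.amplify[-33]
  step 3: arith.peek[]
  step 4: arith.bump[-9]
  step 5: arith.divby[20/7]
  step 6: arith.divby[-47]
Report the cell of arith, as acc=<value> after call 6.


Answer: acc=-203/188

Derivation:
% bump x='-14/3'
= -14/3
% amplify x='-33'
= 154
% peek
= 154
% bump x='-9'
= 145
% divby x='20/7'
= 203/4
% divby x='-47'
= -203/188


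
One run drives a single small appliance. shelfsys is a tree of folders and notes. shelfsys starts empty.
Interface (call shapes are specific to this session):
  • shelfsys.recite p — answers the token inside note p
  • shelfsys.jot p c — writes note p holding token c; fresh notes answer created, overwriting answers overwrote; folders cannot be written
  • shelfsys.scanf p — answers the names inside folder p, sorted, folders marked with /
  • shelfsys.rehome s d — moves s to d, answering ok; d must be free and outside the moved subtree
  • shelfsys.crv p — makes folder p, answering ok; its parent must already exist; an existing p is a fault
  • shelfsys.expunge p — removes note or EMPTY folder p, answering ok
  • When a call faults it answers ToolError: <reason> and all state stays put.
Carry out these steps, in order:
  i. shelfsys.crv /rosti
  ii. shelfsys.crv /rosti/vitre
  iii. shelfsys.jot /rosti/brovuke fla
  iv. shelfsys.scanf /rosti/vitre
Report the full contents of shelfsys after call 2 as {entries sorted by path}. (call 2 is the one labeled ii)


Next I call crv passing p→/rosti: ok.
I try crv passing p→/rosti/vitre, yielding ok.
I run jot passing p→/rosti/brovuke, c→fla, and get created.
Next I call scanf passing p→/rosti/vitre, giving [].

Answer: {rosti/, rosti/vitre/}


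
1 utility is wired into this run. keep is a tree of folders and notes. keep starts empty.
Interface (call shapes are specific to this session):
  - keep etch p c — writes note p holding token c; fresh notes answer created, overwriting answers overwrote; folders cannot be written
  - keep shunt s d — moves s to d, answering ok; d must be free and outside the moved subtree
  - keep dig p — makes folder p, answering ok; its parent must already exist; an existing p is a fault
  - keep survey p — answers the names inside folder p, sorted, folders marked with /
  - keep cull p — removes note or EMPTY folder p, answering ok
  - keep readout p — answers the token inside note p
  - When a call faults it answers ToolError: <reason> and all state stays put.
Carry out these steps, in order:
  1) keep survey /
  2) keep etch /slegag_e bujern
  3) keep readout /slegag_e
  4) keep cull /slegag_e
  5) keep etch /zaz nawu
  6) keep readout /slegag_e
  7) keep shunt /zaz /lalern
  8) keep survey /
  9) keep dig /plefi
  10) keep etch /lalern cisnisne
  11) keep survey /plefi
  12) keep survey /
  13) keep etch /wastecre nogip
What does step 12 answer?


Answer: [lalern, plefi/]

Derivation:
>> keep survey(p→/)
<< []
>> keep etch(p→/slegag_e, c→bujern)
<< created
>> keep readout(p→/slegag_e)
<< bujern
>> keep cull(p→/slegag_e)
<< ok
>> keep etch(p→/zaz, c→nawu)
<< created
>> keep readout(p→/slegag_e)
<< ToolError: not found
>> keep shunt(s→/zaz, d→/lalern)
<< ok
>> keep survey(p→/)
<< [lalern]
>> keep dig(p→/plefi)
<< ok
>> keep etch(p→/lalern, c→cisnisne)
<< overwrote
>> keep survey(p→/plefi)
<< []
>> keep survey(p→/)
<< [lalern, plefi/]
>> keep etch(p→/wastecre, c→nogip)
<< created


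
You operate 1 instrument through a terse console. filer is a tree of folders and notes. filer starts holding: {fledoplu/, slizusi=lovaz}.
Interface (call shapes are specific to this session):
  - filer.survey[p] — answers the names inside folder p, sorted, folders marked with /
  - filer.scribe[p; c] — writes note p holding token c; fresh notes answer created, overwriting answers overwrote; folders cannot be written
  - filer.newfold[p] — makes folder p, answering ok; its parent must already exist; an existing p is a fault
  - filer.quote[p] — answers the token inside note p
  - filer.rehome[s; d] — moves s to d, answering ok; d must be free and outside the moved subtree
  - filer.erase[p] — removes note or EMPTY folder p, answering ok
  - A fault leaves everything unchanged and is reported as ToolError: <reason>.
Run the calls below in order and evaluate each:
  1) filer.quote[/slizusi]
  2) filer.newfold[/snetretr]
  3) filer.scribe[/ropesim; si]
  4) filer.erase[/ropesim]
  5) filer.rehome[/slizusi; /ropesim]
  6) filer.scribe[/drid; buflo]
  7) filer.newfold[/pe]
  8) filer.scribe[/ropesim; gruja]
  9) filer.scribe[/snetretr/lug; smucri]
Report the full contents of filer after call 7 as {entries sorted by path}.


Answer: {drid=buflo, fledoplu/, pe/, ropesim=lovaz, snetretr/}

Derivation:
>> quote(p→/slizusi)
<< lovaz
>> newfold(p→/snetretr)
<< ok
>> scribe(p→/ropesim, c→si)
<< created
>> erase(p→/ropesim)
<< ok
>> rehome(s→/slizusi, d→/ropesim)
<< ok
>> scribe(p→/drid, c→buflo)
<< created
>> newfold(p→/pe)
<< ok
>> scribe(p→/ropesim, c→gruja)
<< overwrote
>> scribe(p→/snetretr/lug, c→smucri)
<< created


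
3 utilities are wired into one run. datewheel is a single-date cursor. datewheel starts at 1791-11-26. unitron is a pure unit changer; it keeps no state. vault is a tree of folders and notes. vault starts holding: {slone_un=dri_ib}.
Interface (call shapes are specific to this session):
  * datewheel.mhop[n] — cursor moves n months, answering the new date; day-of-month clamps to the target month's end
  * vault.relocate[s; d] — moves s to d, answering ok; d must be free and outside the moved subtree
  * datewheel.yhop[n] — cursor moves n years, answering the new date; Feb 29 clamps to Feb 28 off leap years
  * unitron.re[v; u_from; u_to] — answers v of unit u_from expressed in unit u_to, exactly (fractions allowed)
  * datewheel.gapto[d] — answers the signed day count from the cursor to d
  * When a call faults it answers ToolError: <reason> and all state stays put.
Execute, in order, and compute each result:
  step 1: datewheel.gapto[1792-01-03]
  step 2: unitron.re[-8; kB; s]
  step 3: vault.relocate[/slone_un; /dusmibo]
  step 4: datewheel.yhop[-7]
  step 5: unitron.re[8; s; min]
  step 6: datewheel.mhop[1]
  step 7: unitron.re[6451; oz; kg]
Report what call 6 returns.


Answer: 1784-12-26

Derivation:
Do: gapto[d=1792-01-03]
See: 38
Do: re[v=-8; u_from=kB; u_to=s]
See: ToolError: incompatible units
Do: relocate[s=/slone_un; d=/dusmibo]
See: ok
Do: yhop[n=-7]
See: 1784-11-26
Do: re[v=8; u_from=s; u_to=min]
See: 2/15
Do: mhop[n=1]
See: 1784-12-26
Do: re[v=6451; u_from=oz; u_to=kg]
See: 292612437887/1600000000


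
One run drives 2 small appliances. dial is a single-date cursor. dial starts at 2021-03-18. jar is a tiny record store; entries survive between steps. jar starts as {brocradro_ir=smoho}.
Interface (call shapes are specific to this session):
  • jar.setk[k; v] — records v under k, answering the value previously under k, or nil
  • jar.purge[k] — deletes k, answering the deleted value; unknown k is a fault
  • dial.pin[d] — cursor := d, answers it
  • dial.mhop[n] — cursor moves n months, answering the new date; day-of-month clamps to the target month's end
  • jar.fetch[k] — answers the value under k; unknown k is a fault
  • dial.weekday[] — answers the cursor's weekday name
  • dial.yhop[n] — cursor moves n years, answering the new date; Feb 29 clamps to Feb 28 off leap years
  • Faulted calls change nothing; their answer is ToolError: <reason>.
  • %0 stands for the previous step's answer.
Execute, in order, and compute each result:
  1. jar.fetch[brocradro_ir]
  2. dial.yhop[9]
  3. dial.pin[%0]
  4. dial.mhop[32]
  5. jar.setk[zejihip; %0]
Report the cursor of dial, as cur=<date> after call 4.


Answer: cur=2032-11-18

Derivation:
Invoking jar.fetch on k: brocradro_ir, yielding smoho.
Next I call dial.yhop on n: 9: 2030-03-18.
Calling dial.pin on d: %0, and observe 2030-03-18.
I use dial.mhop on n: 32, and get 2032-11-18.
Next I call jar.setk on k: zejihip, v: %0, which returns nil.


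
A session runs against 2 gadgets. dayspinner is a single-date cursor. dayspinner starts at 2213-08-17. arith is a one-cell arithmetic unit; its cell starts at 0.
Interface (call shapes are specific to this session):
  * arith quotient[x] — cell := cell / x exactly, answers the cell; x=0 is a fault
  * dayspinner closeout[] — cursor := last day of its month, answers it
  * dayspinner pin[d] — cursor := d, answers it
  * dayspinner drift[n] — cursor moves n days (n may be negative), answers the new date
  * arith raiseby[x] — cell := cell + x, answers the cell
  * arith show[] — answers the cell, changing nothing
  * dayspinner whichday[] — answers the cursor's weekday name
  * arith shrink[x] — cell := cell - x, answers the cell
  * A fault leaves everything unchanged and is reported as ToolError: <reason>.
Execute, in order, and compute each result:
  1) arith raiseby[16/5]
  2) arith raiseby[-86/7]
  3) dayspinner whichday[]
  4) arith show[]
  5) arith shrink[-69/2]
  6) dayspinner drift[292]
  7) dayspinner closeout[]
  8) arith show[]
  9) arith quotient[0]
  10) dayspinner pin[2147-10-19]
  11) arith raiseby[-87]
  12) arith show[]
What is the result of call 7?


-> arith raiseby(16/5)
<- 16/5
-> arith raiseby(-86/7)
<- -318/35
-> dayspinner whichday()
<- Tuesday
-> arith show()
<- -318/35
-> arith shrink(-69/2)
<- 1779/70
-> dayspinner drift(292)
<- 2214-06-05
-> dayspinner closeout()
<- 2214-06-30
-> arith show()
<- 1779/70
-> arith quotient(0)
<- ToolError: division by zero
-> dayspinner pin(2147-10-19)
<- 2147-10-19
-> arith raiseby(-87)
<- -4311/70
-> arith show()
<- -4311/70

Answer: 2214-06-30


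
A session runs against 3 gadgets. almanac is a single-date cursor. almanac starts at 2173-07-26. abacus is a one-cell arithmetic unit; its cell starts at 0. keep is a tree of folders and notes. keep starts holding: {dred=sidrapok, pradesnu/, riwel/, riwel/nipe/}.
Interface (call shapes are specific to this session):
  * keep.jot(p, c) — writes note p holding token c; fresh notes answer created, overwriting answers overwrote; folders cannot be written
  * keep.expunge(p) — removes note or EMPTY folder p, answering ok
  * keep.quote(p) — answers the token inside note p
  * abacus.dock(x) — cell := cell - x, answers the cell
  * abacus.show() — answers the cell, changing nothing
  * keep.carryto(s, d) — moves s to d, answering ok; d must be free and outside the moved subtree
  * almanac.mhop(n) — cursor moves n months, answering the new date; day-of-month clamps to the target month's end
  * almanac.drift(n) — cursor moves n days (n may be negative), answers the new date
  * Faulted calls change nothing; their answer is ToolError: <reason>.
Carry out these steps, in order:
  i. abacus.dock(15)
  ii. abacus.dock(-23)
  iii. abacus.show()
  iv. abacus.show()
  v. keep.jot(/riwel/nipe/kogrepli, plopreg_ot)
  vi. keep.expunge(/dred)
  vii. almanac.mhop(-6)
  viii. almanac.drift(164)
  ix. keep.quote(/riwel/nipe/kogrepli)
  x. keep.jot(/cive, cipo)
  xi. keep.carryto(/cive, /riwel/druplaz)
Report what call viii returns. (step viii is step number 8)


Answer: 2173-07-09

Derivation:
→ dock(x: 15)
← -15
→ dock(x: -23)
← 8
→ show()
← 8
→ show()
← 8
→ jot(p: /riwel/nipe/kogrepli, c: plopreg_ot)
← created
→ expunge(p: /dred)
← ok
→ mhop(n: -6)
← 2173-01-26
→ drift(n: 164)
← 2173-07-09
→ quote(p: /riwel/nipe/kogrepli)
← plopreg_ot
→ jot(p: /cive, c: cipo)
← created
→ carryto(s: /cive, d: /riwel/druplaz)
← ok


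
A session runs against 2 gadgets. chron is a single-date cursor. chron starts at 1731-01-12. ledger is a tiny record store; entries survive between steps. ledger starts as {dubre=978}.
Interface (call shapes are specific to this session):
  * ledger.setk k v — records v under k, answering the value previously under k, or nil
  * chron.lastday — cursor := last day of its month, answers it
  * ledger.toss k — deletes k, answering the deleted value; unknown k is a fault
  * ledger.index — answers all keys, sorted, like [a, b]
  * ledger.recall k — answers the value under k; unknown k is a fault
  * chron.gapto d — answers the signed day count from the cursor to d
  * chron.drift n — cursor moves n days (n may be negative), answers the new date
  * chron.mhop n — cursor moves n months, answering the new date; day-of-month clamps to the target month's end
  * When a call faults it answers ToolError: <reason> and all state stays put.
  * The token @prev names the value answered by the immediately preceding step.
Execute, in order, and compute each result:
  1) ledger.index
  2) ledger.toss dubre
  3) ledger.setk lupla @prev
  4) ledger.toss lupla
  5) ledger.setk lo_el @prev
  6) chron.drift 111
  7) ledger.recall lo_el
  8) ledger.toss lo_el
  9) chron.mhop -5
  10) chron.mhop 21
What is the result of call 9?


% ledger.index() -> [dubre]
% ledger.toss(dubre) -> 978
% ledger.setk(lupla, @prev) -> nil
% ledger.toss(lupla) -> 978
% ledger.setk(lo_el, @prev) -> nil
% chron.drift(111) -> 1731-05-03
% ledger.recall(lo_el) -> 978
% ledger.toss(lo_el) -> 978
% chron.mhop(-5) -> 1730-12-03
% chron.mhop(21) -> 1732-09-03

Answer: 1730-12-03


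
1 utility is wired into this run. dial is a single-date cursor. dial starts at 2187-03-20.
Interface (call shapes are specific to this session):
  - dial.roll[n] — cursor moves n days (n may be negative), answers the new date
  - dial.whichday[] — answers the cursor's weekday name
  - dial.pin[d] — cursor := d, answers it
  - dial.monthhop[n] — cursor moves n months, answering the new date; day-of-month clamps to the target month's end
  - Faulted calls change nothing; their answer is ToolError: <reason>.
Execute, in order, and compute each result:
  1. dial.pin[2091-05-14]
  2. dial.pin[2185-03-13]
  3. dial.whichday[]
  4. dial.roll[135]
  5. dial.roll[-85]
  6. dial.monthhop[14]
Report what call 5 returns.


Answer: 2185-05-02

Derivation:
% dial.pin d=2091-05-14
  2091-05-14
% dial.pin d=2185-03-13
  2185-03-13
% dial.whichday
  Sunday
% dial.roll n=135
  2185-07-26
% dial.roll n=-85
  2185-05-02
% dial.monthhop n=14
  2186-07-02


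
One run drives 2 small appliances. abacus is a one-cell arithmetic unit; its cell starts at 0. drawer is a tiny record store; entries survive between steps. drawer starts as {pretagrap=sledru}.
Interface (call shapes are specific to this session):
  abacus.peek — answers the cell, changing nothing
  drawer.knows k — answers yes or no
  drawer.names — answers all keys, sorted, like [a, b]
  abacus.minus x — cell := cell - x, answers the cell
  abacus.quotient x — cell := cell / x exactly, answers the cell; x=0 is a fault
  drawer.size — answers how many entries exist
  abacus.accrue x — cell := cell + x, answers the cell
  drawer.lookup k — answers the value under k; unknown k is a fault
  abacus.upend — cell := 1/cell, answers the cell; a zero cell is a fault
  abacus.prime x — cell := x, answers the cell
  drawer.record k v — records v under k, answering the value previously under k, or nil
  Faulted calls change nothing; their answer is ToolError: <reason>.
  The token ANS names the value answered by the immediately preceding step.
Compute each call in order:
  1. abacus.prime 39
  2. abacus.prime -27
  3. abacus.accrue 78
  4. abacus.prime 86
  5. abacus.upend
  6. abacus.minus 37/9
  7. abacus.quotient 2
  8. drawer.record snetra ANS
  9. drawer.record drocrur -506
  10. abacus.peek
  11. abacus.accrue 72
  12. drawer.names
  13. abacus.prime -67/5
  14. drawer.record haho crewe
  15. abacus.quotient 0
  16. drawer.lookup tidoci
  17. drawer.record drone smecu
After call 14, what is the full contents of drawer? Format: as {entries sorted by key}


Answer: {drocrur=-506, haho=crewe, pretagrap=sledru, snetra=-3173/1548}

Derivation:
>>> prime x→39
  39
>>> prime x→-27
  -27
>>> accrue x→78
  51
>>> prime x→86
  86
>>> upend
  1/86
>>> minus x→37/9
  -3173/774
>>> quotient x→2
  -3173/1548
>>> record k→snetra v→ANS
  nil
>>> record k→drocrur v→-506
  nil
>>> peek
  -3173/1548
>>> accrue x→72
  108283/1548
>>> names
  [drocrur, pretagrap, snetra]
>>> prime x→-67/5
  -67/5
>>> record k→haho v→crewe
  nil
>>> quotient x→0
  ToolError: division by zero
>>> lookup k→tidoci
  ToolError: no such key tidoci
>>> record k→drone v→smecu
  nil


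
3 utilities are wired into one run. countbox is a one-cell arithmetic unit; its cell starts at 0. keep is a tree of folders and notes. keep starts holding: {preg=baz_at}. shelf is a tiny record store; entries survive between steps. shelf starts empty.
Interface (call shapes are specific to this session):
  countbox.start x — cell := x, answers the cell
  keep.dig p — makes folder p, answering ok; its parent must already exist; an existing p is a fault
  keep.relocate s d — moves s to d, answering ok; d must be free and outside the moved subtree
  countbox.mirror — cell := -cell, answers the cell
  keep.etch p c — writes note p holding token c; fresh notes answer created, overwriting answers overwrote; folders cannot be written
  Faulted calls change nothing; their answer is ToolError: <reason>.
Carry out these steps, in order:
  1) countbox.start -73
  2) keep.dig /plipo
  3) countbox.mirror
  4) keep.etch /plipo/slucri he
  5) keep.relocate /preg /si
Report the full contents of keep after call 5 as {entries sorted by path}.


I call countbox.start on x→-73, → -73.
I run keep.dig on p→/plipo, yielding ok.
I use countbox.mirror: 73.
I use keep.etch on p→/plipo/slucri, c→he, giving created.
Next I call keep.relocate on s→/preg, d→/si, yielding ok.

Answer: {plipo/, plipo/slucri=he, si=baz_at}


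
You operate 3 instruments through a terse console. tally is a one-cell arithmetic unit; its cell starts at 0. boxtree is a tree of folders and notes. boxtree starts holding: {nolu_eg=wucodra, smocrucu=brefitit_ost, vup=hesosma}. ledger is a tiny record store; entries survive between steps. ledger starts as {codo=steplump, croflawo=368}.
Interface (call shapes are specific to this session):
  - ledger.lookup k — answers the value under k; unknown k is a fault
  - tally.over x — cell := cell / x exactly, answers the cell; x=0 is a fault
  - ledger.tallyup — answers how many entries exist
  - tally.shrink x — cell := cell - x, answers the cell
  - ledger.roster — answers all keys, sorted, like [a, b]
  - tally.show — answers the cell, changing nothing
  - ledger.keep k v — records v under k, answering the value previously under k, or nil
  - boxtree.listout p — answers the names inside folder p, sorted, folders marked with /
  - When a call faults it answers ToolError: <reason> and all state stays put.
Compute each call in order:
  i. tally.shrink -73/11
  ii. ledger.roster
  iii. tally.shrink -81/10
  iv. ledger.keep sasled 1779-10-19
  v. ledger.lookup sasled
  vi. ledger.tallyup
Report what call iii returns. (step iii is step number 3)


Answer: 1621/110

Derivation:
Do: shrink[x→-73/11]
See: 73/11
Do: roster[]
See: [codo, croflawo]
Do: shrink[x→-81/10]
See: 1621/110
Do: keep[k→sasled; v→1779-10-19]
See: nil
Do: lookup[k→sasled]
See: 1779-10-19
Do: tallyup[]
See: 3


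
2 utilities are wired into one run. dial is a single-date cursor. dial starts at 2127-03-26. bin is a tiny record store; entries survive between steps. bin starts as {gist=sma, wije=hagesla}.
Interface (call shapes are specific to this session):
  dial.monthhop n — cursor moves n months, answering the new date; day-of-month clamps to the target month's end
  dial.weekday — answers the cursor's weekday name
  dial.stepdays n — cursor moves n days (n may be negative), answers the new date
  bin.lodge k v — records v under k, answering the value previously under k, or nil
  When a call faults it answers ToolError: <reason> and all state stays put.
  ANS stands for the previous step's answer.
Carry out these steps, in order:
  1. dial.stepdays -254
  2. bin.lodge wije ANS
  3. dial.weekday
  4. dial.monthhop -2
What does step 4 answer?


Answer: 2126-05-15

Derivation:
Now I run dial.stepdays with n=-254, and observe 2126-07-15.
I run bin.lodge with k=wije, v=ANS, — result: hagesla.
I call dial.weekday, and observe Monday.
Using dial.monthhop with n=-2, and see 2126-05-15.


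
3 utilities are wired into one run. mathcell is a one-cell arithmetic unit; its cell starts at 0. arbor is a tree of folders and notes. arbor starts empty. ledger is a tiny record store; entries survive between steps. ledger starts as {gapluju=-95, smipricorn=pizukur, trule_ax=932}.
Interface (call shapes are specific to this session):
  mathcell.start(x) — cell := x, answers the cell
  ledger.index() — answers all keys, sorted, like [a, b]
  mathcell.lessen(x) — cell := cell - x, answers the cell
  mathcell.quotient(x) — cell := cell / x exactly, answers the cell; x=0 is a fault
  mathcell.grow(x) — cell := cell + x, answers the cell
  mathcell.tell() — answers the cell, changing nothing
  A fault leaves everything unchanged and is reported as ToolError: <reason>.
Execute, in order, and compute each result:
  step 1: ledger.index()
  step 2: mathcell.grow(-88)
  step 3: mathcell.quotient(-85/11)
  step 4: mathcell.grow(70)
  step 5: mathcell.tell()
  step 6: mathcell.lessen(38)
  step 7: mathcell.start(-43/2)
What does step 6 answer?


! 1. ledger.index() => [gapluju, smipricorn, trule_ax]
! 2. mathcell.grow(-88) => -88
! 3. mathcell.quotient(-85/11) => 968/85
! 4. mathcell.grow(70) => 6918/85
! 5. mathcell.tell() => 6918/85
! 6. mathcell.lessen(38) => 3688/85
! 7. mathcell.start(-43/2) => -43/2

Answer: 3688/85


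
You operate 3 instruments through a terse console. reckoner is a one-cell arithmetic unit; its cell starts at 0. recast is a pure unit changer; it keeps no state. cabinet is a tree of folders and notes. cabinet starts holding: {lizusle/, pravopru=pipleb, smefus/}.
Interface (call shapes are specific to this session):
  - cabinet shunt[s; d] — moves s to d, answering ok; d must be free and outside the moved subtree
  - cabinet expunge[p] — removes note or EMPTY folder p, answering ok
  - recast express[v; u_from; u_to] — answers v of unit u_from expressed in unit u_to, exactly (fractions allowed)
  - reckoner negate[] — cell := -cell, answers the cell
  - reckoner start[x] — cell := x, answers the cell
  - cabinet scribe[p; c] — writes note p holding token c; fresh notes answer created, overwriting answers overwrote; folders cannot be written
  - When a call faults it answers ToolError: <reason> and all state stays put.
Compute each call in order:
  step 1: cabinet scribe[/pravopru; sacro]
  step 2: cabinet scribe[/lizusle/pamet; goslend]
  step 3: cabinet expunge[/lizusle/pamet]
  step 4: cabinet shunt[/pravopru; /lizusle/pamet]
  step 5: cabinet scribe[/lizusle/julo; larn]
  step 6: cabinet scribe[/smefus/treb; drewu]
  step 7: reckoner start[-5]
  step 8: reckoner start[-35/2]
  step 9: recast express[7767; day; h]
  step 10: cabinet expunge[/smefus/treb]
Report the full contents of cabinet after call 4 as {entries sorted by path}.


Answer: {lizusle/, lizusle/pamet=sacro, smefus/}

Derivation:
Do: cabinet scribe[p→/pravopru; c→sacro]
See: overwrote
Do: cabinet scribe[p→/lizusle/pamet; c→goslend]
See: created
Do: cabinet expunge[p→/lizusle/pamet]
See: ok
Do: cabinet shunt[s→/pravopru; d→/lizusle/pamet]
See: ok
Do: cabinet scribe[p→/lizusle/julo; c→larn]
See: created
Do: cabinet scribe[p→/smefus/treb; c→drewu]
See: created
Do: reckoner start[x→-5]
See: -5
Do: reckoner start[x→-35/2]
See: -35/2
Do: recast express[v→7767; u_from→day; u_to→h]
See: 186408
Do: cabinet expunge[p→/smefus/treb]
See: ok


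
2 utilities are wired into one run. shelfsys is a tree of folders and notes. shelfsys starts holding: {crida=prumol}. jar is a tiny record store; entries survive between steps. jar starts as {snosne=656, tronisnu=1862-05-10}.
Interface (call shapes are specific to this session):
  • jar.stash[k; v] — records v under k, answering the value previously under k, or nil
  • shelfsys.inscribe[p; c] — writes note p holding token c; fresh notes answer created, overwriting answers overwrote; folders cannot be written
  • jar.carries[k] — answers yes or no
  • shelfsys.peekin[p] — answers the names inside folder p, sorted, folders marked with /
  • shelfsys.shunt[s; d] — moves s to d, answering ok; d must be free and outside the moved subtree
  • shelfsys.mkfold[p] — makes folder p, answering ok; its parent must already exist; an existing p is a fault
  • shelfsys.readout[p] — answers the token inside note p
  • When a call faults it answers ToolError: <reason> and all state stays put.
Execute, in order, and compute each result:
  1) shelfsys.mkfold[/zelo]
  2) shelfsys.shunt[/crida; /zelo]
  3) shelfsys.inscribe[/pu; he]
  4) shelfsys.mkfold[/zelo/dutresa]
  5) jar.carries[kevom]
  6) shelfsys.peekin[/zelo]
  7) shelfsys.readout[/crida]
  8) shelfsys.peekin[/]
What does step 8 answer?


I try mkfold with p='/zelo', yielding ok.
I use shunt with s='/crida', d='/zelo', yielding ToolError: exists.
Next I call inscribe with p='/pu', c='he', and observe created.
Calling mkfold with p='/zelo/dutresa', → ok.
Invoking carries with k='kevom', and see no.
I call peekin with p='/zelo', and observe [dutresa/].
I run readout with p='/crida', yielding prumol.
I call peekin with p='/', which returns [crida, pu, zelo/].

Answer: [crida, pu, zelo/]


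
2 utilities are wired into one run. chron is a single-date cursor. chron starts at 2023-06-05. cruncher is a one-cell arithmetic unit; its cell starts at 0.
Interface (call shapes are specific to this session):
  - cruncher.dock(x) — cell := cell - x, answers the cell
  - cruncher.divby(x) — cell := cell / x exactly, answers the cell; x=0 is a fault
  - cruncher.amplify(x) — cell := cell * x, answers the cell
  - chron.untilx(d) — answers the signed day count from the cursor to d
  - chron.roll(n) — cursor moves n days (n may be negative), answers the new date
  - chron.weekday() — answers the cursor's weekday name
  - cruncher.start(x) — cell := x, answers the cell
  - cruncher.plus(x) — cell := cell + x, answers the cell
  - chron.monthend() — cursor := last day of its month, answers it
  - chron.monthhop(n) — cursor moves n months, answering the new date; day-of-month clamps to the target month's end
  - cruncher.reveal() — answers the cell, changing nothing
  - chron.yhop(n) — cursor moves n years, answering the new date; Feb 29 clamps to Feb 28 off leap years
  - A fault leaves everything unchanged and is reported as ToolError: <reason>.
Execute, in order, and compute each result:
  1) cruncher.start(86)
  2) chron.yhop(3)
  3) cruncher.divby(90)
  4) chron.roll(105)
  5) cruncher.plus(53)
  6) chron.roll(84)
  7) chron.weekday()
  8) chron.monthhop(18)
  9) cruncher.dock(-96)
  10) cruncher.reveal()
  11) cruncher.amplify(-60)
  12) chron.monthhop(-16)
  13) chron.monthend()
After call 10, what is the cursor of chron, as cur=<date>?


Answer: cur=2028-06-11

Derivation:
I try cruncher.start on x→86, and get 86.
Next I call chron.yhop on n→3, and observe 2026-06-05.
Now I run cruncher.divby on x→90, → 43/45.
Next I call chron.roll on n→105, and see 2026-09-18.
I use cruncher.plus on x→53, and observe 2428/45.
I run chron.roll on n→84, — result: 2026-12-11.
Calling chron.weekday(): Friday.
I call chron.monthhop on n→18, and get 2028-06-11.
I call cruncher.dock on x→-96: 6748/45.
I call cruncher.reveal, and observe 6748/45.
Using cruncher.amplify on x→-60, and observe -26992/3.
I call chron.monthhop on n→-16, which returns 2027-02-11.
I use chron.monthend(), — result: 2027-02-28.


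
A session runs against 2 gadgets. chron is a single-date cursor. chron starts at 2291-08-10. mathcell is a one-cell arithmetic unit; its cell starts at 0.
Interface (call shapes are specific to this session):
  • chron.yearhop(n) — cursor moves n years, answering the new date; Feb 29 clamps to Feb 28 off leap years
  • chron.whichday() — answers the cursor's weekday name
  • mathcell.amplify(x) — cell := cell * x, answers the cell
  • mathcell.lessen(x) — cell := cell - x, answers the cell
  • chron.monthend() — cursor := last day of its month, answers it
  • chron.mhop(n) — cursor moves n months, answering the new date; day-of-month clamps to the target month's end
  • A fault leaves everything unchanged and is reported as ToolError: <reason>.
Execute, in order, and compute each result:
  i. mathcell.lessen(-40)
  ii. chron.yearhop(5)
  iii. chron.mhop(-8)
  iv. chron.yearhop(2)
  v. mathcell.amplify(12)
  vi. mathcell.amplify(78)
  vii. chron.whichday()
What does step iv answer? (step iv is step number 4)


Answer: 2297-12-10

Derivation:
→ mathcell.lessen(x=-40)
← 40
→ chron.yearhop(n=5)
← 2296-08-10
→ chron.mhop(n=-8)
← 2295-12-10
→ chron.yearhop(n=2)
← 2297-12-10
→ mathcell.amplify(x=12)
← 480
→ mathcell.amplify(x=78)
← 37440
→ chron.whichday()
← Friday


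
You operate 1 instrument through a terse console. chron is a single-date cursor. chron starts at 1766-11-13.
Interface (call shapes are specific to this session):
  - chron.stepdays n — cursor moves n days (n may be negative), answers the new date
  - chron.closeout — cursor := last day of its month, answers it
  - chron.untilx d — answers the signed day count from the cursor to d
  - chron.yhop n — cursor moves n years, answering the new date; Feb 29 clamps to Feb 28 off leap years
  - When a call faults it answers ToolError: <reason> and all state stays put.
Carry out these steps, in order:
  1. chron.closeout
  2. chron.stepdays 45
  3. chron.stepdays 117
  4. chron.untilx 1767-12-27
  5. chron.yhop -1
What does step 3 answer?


→ closeout()
← 1766-11-30
→ stepdays(n='45')
← 1767-01-14
→ stepdays(n='117')
← 1767-05-11
→ untilx(d='1767-12-27')
← 230
→ yhop(n='-1')
← 1766-05-11

Answer: 1767-05-11


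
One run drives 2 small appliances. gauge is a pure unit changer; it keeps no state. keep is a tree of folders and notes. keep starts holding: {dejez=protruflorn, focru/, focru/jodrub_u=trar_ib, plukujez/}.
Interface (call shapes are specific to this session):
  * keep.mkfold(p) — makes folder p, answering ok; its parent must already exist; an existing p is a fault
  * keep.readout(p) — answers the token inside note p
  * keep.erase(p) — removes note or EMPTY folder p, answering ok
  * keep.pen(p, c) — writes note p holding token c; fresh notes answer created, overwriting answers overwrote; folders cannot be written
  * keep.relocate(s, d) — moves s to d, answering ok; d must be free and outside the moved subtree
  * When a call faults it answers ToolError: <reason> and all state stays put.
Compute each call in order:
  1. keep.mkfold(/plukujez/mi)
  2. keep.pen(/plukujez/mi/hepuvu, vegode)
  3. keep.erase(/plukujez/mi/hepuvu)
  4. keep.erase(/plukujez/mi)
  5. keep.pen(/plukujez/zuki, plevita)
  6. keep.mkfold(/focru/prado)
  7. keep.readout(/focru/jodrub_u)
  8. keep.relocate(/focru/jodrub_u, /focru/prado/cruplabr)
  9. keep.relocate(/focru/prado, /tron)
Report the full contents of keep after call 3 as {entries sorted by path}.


Answer: {dejez=protruflorn, focru/, focru/jodrub_u=trar_ib, plukujez/, plukujez/mi/}

Derivation:
>> keep.mkfold(p=/plukujez/mi)
<< ok
>> keep.pen(p=/plukujez/mi/hepuvu, c=vegode)
<< created
>> keep.erase(p=/plukujez/mi/hepuvu)
<< ok
>> keep.erase(p=/plukujez/mi)
<< ok
>> keep.pen(p=/plukujez/zuki, c=plevita)
<< created
>> keep.mkfold(p=/focru/prado)
<< ok
>> keep.readout(p=/focru/jodrub_u)
<< trar_ib
>> keep.relocate(s=/focru/jodrub_u, d=/focru/prado/cruplabr)
<< ok
>> keep.relocate(s=/focru/prado, d=/tron)
<< ok


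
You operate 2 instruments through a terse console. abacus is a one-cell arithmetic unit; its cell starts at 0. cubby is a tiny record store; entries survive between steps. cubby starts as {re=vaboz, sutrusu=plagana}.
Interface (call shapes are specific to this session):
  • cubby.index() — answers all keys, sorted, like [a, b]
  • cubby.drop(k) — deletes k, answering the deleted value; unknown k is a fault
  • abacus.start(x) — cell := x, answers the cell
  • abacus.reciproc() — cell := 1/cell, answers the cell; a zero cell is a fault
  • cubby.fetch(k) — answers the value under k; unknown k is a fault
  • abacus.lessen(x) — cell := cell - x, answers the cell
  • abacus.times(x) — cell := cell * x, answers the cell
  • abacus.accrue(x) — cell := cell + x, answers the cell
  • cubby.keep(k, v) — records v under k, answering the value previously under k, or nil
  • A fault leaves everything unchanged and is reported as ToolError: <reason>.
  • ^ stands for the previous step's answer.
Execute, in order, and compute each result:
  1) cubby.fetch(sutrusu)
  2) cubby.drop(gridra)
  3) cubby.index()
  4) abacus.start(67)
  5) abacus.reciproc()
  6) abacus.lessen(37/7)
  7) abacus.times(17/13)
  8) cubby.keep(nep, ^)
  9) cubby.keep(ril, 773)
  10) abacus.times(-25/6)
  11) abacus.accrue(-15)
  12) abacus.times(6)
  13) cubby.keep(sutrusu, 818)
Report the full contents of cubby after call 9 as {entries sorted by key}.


~$ cubby.fetch k: sutrusu
= plagana
~$ cubby.drop k: gridra
= ToolError: no such key gridra
~$ cubby.index
= [re, sutrusu]
~$ abacus.start x: 67
= 67
~$ abacus.reciproc
= 1/67
~$ abacus.lessen x: 37/7
= -2472/469
~$ abacus.times x: 17/13
= -42024/6097
~$ cubby.keep k: nep v: ^
= nil
~$ cubby.keep k: ril v: 773
= nil
~$ abacus.times x: -25/6
= 175100/6097
~$ abacus.accrue x: -15
= 83645/6097
~$ abacus.times x: 6
= 501870/6097
~$ cubby.keep k: sutrusu v: 818
= plagana

Answer: {nep=-42024/6097, re=vaboz, ril=773, sutrusu=plagana}


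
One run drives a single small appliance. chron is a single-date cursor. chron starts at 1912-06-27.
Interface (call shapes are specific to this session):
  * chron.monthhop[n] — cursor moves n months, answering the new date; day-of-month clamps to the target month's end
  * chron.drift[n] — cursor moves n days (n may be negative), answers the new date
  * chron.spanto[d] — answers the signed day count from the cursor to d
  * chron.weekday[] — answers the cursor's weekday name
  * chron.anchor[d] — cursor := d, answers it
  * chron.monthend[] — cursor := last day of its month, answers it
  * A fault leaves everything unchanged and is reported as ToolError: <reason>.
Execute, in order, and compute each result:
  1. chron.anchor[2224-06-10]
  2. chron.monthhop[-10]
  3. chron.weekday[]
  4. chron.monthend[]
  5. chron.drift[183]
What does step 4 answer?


Answer: 2223-08-31

Derivation:
>>> anchor d=2224-06-10
:: 2224-06-10
>>> monthhop n=-10
:: 2223-08-10
>>> weekday
:: Sunday
>>> monthend
:: 2223-08-31
>>> drift n=183
:: 2224-03-01


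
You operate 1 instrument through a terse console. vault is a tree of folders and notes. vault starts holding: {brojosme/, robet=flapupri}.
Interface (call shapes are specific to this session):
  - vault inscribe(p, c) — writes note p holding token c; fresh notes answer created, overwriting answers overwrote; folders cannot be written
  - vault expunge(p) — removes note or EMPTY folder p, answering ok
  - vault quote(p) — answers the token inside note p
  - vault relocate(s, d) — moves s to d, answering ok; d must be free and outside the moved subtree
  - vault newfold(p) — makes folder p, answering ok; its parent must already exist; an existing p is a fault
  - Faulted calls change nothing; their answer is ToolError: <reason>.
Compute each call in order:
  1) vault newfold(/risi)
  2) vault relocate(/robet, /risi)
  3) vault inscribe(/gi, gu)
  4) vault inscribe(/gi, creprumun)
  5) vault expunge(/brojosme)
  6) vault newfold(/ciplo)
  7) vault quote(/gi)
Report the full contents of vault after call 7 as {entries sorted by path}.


Answer: {ciplo/, gi=creprumun, risi/, robet=flapupri}

Derivation:
Act: vault newfold[p→/risi]
Obs: ok
Act: vault relocate[s→/robet; d→/risi]
Obs: ToolError: exists
Act: vault inscribe[p→/gi; c→gu]
Obs: created
Act: vault inscribe[p→/gi; c→creprumun]
Obs: overwrote
Act: vault expunge[p→/brojosme]
Obs: ok
Act: vault newfold[p→/ciplo]
Obs: ok
Act: vault quote[p→/gi]
Obs: creprumun
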